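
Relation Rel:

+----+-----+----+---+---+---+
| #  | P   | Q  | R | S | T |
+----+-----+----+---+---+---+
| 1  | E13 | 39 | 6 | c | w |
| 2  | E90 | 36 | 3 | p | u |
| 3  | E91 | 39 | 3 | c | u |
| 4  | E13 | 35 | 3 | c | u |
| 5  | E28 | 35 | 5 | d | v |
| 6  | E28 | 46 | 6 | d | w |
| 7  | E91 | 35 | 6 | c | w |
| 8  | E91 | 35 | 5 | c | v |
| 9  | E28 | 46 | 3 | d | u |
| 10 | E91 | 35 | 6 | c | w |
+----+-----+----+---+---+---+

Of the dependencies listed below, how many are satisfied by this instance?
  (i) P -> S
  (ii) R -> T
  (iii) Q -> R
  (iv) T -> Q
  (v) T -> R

(i) P -> S: every LHS value maps to a single RHS value — holds.
(ii) R -> T: every LHS value maps to a single RHS value — holds.
(iii) Q -> R: Q=39: rows 1, 3 → R takes values {6, 3} — violation; Q=35: rows 4, 5, 7, 8, 10 → R takes values {3, 5, 6} — violation; Q=46: rows 6, 9 → R takes values {6, 3} — violation — fails.
(iv) T -> Q: T=w: rows 1, 6, 7, 10 → Q takes values {39, 46, 35} — violation; T=u: rows 2, 3, 4, 9 → Q takes values {36, 39, 35, 46} — violation — fails.
(v) T -> R: every LHS value maps to a single RHS value — holds.
3 of the 5 dependencies hold.

3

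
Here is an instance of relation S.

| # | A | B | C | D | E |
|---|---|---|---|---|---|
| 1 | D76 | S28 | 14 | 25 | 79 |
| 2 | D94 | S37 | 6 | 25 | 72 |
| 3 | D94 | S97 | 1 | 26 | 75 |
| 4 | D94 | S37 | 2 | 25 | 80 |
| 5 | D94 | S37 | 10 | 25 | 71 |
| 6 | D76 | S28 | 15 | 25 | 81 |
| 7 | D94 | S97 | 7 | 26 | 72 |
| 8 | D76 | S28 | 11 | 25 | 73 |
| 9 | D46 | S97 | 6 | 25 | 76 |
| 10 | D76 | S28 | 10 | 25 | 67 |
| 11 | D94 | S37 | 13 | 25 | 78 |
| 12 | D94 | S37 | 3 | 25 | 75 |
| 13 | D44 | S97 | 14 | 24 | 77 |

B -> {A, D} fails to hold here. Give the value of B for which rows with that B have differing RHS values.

B=S28: rows 1, 6, 8, 10 → {A,D} = (D76, 25), (D76, 25), (D76, 25), (D76, 25) ✓
B=S37: rows 2, 4, 5, 11, 12 → {A,D} = (D94, 25), (D94, 25), (D94, 25), (D94, 25), (D94, 25) ✓
B=S97: rows 3, 7, 9, 13 → {A,D} takes values {(D94, 26), (D46, 25), (D44, 24)} — violation
The only B value with inconsistent RHS is B=S97.

S97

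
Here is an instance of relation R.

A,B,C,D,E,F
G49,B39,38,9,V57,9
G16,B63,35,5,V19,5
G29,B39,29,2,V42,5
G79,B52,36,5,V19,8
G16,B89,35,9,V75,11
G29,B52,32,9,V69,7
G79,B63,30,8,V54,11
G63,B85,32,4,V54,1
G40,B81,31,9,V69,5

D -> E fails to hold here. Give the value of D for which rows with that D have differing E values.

9

D=9: 4 rows → E takes values {V57, V75, V69} — violation
D=5: 2 rows → E = V19, V19 ✓
D=2: 1 row → E = V42 ✓
D=8: 1 row → E = V54 ✓
D=4: 1 row → E = V54 ✓
The only D value with inconsistent E is D=9.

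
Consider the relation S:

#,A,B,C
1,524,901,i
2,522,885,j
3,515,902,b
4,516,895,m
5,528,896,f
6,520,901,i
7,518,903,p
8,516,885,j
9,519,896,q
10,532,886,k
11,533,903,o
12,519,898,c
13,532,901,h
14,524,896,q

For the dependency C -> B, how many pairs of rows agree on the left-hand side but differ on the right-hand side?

0

C=i: all 2 rows agree on B — 0 pairs.
C=j: all 2 rows agree on B — 0 pairs.
C=q: all 2 rows agree on B — 0 pairs.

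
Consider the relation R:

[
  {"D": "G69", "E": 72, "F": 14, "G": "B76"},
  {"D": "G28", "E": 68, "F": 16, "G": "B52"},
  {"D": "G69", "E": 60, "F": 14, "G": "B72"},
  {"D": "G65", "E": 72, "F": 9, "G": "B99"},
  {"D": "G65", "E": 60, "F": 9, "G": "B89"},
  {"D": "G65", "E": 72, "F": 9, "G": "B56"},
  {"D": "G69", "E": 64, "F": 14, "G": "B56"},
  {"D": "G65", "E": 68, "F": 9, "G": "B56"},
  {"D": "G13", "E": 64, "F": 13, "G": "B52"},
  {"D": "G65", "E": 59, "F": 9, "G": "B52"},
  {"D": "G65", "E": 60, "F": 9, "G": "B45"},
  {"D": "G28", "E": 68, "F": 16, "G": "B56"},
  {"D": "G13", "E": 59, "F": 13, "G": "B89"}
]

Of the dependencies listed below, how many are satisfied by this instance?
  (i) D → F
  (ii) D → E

(i) D → F: every LHS value maps to a single RHS value — holds.
(ii) D → E: D=G69: 3 rows → E takes values {72, 60, 64} — violation; D=G65: 6 rows → E takes values {72, 60, 68, 59} — violation; D=G13: 2 rows → E takes values {64, 59} — violation — fails.
1 of the 2 dependencies holds.

1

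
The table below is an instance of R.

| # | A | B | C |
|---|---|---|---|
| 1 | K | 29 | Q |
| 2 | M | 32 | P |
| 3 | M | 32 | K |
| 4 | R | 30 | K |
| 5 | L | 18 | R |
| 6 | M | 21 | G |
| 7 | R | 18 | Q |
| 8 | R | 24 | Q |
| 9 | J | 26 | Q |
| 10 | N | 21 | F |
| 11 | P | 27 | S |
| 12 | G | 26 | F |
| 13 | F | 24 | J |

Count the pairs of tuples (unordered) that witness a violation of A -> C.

A=M: violating pairs (2,3), (2,6), (3,6) — 3 pairs.
A=R: violating pairs (4,7), (4,8) — 2 pairs.

5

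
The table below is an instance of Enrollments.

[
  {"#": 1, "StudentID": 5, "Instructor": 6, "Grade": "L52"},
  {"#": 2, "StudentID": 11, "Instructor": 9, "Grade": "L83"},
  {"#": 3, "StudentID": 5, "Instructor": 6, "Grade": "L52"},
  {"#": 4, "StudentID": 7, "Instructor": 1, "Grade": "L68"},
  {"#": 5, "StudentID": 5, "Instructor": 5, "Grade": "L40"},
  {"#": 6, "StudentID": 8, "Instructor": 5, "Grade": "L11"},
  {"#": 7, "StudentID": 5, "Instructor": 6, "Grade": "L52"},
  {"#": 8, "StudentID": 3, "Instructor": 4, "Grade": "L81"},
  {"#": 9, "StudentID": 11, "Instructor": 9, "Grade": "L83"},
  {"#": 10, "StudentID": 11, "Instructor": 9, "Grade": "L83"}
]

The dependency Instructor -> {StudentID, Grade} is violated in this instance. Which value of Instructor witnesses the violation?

Instructor=6: rows 1, 3, 7 → {StudentID,Grade} = (5, L52), (5, L52), (5, L52) ✓
Instructor=9: rows 2, 9, 10 → {StudentID,Grade} = (11, L83), (11, L83), (11, L83) ✓
Instructor=1: row 4 → {StudentID,Grade} = (7, L68) ✓
Instructor=5: rows 5, 6 → {StudentID,Grade} takes values {(5, L40), (8, L11)} — violation
Instructor=4: row 8 → {StudentID,Grade} = (3, L81) ✓
The only Instructor value with inconsistent RHS is Instructor=5.

5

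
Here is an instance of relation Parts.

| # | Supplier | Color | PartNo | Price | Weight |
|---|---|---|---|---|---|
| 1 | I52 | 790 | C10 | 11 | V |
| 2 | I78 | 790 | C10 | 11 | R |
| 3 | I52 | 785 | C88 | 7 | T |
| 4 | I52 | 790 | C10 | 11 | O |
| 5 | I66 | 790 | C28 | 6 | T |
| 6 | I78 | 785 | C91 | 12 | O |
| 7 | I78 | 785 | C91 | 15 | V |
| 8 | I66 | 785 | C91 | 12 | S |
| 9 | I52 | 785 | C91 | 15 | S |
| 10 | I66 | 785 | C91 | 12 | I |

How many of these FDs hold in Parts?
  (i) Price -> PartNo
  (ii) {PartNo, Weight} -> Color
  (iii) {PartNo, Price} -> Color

3

(i) Price -> PartNo: every LHS value maps to a single RHS value — holds.
(ii) {PartNo, Weight} -> Color: every LHS value maps to a single RHS value — holds.
(iii) {PartNo, Price} -> Color: every LHS value maps to a single RHS value — holds.
3 of the 3 dependencies hold.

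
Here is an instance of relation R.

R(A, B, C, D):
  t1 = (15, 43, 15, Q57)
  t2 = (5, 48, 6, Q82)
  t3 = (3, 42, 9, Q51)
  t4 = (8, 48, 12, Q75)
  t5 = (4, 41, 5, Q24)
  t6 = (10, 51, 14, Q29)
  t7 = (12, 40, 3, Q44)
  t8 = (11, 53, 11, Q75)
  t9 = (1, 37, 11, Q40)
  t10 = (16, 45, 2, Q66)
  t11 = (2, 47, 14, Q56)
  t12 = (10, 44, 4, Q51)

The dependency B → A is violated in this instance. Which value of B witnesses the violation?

48

B=43: row 1 → A = 15 ✓
B=48: rows 2, 4 → A takes values {5, 8} — violation
B=42: row 3 → A = 3 ✓
B=41: row 5 → A = 4 ✓
B=51: row 6 → A = 10 ✓
B=40: row 7 → A = 12 ✓
B=53: row 8 → A = 11 ✓
B=37: row 9 → A = 1 ✓
B=45: row 10 → A = 16 ✓
B=47: row 11 → A = 2 ✓
B=44: row 12 → A = 10 ✓
The only B value with inconsistent A is B=48.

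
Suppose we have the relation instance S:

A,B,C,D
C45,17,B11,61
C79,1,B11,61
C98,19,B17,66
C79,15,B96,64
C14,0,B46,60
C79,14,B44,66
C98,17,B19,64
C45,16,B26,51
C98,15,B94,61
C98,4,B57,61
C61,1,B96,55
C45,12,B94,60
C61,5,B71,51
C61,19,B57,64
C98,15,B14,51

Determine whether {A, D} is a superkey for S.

Two distinct rows share (A=C98, D=61), so {A, D} does not determine every attribute — not a superkey.

No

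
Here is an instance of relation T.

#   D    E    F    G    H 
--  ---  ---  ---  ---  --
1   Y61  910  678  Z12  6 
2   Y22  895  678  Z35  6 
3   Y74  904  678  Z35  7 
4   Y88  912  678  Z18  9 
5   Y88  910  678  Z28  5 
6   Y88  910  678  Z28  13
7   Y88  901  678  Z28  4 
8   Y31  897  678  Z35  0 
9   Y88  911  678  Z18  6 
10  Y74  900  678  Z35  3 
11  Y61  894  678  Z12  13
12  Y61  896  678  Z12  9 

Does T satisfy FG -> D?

No

(F=678, G=Z12): rows 1, 11, 12 → D = Y61, Y61, Y61 ✓
(F=678, G=Z35): rows 2, 3, 8, 10 → D takes values {Y22, Y74, Y31} — violation
(F=678, G=Z18): rows 4, 9 → D = Y88, Y88 ✓
(F=678, G=Z28): rows 5, 6, 7 → D = Y88, Y88, Y88 ✓
Two rows agree on FG but differ on D, so FG -> D does not hold.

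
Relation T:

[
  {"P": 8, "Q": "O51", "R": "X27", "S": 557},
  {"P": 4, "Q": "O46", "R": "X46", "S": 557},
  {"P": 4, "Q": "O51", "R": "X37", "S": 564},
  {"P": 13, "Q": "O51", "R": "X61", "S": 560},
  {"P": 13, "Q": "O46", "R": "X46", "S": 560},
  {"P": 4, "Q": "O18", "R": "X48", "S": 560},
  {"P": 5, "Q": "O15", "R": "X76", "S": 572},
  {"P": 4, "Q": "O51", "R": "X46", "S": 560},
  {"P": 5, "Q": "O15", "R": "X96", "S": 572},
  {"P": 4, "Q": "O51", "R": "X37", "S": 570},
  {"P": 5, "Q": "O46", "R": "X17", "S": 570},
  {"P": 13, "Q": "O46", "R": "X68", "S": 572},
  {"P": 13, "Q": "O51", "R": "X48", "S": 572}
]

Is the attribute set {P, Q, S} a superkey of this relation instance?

No

Two distinct rows share (P=5, Q=O15, S=572), so {P, Q, S} does not determine every attribute — not a superkey.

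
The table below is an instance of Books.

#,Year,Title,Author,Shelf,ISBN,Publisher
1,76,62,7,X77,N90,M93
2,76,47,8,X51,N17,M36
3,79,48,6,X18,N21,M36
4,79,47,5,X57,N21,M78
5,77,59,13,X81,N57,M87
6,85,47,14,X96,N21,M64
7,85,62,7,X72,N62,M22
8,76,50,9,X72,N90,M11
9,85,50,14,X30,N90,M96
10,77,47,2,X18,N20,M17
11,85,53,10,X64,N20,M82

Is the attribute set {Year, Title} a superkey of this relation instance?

Yes

All 11 rows have distinct {Year, Title} values, so {Year, Title} → (all attributes) holds and {Year, Title} is a superkey.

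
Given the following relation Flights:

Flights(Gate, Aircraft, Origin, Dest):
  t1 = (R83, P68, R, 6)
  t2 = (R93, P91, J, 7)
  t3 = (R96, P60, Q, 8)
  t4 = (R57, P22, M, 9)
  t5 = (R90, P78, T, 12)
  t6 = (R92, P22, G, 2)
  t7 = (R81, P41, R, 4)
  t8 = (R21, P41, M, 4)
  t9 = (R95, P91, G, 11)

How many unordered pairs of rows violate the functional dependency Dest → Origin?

Dest=4: violating pairs (7,8) — 1 pair.

1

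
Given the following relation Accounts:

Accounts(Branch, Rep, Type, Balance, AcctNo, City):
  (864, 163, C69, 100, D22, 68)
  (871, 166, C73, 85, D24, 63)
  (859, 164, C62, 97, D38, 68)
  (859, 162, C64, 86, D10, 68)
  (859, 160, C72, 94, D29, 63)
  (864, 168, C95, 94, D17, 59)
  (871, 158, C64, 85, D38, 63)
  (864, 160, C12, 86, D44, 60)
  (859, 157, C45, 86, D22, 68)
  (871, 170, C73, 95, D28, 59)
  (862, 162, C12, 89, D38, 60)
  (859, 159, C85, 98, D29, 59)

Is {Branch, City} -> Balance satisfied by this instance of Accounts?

(Branch=864, City=68): 1 row → Balance = 100 ✓
(Branch=871, City=63): 2 rows → Balance = 85, 85 ✓
(Branch=859, City=68): 3 rows → Balance takes values {97, 86} — violation
(Branch=859, City=63): 1 row → Balance = 94 ✓
(Branch=864, City=59): 1 row → Balance = 94 ✓
(Branch=864, City=60): 1 row → Balance = 86 ✓
(Branch=871, City=59): 1 row → Balance = 95 ✓
(Branch=862, City=60): 1 row → Balance = 89 ✓
(Branch=859, City=59): 1 row → Balance = 98 ✓
Two rows agree on {Branch, City} but differ on Balance, so {Branch, City} -> Balance does not hold.

No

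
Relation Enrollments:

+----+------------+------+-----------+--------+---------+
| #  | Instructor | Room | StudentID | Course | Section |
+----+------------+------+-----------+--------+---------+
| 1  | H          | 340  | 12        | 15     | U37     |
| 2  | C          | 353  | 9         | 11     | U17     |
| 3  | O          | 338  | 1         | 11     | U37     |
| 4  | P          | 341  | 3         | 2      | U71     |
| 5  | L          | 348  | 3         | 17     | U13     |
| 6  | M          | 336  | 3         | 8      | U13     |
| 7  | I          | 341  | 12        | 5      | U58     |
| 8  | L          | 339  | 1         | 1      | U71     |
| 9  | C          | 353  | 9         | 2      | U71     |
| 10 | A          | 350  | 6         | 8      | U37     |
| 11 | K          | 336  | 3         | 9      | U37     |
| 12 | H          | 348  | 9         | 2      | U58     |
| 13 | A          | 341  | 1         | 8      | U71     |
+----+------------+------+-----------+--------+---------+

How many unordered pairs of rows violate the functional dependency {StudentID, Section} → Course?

(StudentID=3, Section=U13): violating pairs (5,6) — 1 pair.
(StudentID=1, Section=U71): violating pairs (8,13) — 1 pair.

2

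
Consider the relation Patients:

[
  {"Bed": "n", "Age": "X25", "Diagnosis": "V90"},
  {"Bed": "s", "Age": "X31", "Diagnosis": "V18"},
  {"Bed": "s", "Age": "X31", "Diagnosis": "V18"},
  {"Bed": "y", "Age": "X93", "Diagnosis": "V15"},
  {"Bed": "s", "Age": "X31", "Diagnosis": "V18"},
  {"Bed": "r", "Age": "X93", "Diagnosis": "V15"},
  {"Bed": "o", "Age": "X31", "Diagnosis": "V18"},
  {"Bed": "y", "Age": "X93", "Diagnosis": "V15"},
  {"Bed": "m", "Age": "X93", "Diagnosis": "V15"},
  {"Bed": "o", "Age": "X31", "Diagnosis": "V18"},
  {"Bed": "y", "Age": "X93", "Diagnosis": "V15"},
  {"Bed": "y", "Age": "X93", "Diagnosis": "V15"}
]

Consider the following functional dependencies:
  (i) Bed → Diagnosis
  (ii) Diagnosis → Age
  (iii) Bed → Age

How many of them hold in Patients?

3

(i) Bed → Diagnosis: every LHS value maps to a single RHS value — holds.
(ii) Diagnosis → Age: every LHS value maps to a single RHS value — holds.
(iii) Bed → Age: every LHS value maps to a single RHS value — holds.
3 of the 3 dependencies hold.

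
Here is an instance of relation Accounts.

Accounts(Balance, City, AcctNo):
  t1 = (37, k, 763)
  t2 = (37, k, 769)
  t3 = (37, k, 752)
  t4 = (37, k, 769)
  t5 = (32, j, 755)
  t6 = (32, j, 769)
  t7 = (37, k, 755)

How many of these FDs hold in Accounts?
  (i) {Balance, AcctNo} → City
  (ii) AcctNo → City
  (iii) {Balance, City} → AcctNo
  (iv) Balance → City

2

(i) {Balance, AcctNo} → City: every LHS value maps to a single RHS value — holds.
(ii) AcctNo → City: AcctNo=769: rows 2, 4, 6 → City takes values {k, j} — violation; AcctNo=755: rows 5, 7 → City takes values {j, k} — violation — fails.
(iii) {Balance, City} → AcctNo: (Balance=37, City=k): rows 1, 2, 3, 4, 7 → AcctNo takes values {763, 769, 752, 755} — violation; (Balance=32, City=j): rows 5, 6 → AcctNo takes values {755, 769} — violation — fails.
(iv) Balance → City: every LHS value maps to a single RHS value — holds.
2 of the 4 dependencies hold.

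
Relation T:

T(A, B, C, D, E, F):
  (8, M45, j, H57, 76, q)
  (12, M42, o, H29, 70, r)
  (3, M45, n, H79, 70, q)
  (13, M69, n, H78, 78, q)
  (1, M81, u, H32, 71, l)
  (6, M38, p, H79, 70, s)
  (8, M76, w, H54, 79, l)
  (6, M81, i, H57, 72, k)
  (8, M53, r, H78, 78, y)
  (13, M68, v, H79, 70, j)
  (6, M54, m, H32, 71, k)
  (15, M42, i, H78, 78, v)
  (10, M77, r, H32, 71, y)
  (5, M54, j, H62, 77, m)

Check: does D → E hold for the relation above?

No

D=H57: 2 rows → E takes values {76, 72} — violation
D=H29: 1 row → E = 70 ✓
D=H79: 3 rows → E = 70, 70, 70 ✓
D=H78: 3 rows → E = 78, 78, 78 ✓
D=H32: 3 rows → E = 71, 71, 71 ✓
D=H54: 1 row → E = 79 ✓
D=H62: 1 row → E = 77 ✓
Two rows agree on D but differ on E, so D → E does not hold.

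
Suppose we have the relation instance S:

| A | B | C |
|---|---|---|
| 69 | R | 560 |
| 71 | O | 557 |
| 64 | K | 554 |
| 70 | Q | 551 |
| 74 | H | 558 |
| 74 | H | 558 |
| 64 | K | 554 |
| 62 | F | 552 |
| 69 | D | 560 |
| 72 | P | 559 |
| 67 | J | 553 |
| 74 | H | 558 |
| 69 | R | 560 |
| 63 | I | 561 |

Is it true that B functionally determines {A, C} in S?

Yes

B=R: 2 rows → {A,C} = (69, 560), (69, 560) ✓
B=O: 1 row → {A,C} = (71, 557) ✓
B=K: 2 rows → {A,C} = (64, 554), (64, 554) ✓
B=Q: 1 row → {A,C} = (70, 551) ✓
B=H: 3 rows → {A,C} = (74, 558), (74, 558), (74, 558) ✓
B=F: 1 row → {A,C} = (62, 552) ✓
B=D: 1 row → {A,C} = (69, 560) ✓
B=P: 1 row → {A,C} = (72, 559) ✓
B=J: 1 row → {A,C} = (67, 553) ✓
B=I: 1 row → {A,C} = (63, 561) ✓
Every B value is associated with a single {A, C} value, so B -> {A, C} holds.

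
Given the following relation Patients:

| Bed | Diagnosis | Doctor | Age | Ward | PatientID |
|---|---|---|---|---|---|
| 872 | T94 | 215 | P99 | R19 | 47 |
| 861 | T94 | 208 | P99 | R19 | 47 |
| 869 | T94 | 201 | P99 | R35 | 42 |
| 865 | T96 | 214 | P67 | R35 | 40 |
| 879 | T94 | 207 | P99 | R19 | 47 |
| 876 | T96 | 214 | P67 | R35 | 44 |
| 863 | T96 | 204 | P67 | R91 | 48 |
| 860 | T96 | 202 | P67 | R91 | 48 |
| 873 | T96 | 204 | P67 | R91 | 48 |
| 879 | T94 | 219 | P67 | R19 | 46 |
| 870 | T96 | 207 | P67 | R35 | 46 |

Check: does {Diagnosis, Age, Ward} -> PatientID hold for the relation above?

(Diagnosis=T94, Age=P99, Ward=R19): 3 rows → PatientID = 47, 47, 47 ✓
(Diagnosis=T94, Age=P99, Ward=R35): 1 row → PatientID = 42 ✓
(Diagnosis=T96, Age=P67, Ward=R35): 3 rows → PatientID takes values {40, 44, 46} — violation
(Diagnosis=T96, Age=P67, Ward=R91): 3 rows → PatientID = 48, 48, 48 ✓
(Diagnosis=T94, Age=P67, Ward=R19): 1 row → PatientID = 46 ✓
Two rows agree on {Diagnosis, Age, Ward} but differ on PatientID, so {Diagnosis, Age, Ward} -> PatientID does not hold.

No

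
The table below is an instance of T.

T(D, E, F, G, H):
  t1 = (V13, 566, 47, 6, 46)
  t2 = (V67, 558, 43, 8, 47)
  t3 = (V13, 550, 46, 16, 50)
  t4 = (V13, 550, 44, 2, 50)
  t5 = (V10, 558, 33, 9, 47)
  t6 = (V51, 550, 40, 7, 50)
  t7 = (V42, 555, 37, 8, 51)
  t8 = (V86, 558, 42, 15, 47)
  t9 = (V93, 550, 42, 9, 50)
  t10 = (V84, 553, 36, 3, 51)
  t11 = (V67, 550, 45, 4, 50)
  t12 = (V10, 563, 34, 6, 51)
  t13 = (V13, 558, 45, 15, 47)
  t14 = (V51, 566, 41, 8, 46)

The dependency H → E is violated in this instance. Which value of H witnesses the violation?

H=46: rows 1, 14 → E = 566, 566 ✓
H=47: rows 2, 5, 8, 13 → E = 558, 558, 558, 558 ✓
H=50: rows 3, 4, 6, 9, 11 → E = 550, 550, 550, 550, 550 ✓
H=51: rows 7, 10, 12 → E takes values {555, 553, 563} — violation
The only H value with inconsistent E is H=51.

51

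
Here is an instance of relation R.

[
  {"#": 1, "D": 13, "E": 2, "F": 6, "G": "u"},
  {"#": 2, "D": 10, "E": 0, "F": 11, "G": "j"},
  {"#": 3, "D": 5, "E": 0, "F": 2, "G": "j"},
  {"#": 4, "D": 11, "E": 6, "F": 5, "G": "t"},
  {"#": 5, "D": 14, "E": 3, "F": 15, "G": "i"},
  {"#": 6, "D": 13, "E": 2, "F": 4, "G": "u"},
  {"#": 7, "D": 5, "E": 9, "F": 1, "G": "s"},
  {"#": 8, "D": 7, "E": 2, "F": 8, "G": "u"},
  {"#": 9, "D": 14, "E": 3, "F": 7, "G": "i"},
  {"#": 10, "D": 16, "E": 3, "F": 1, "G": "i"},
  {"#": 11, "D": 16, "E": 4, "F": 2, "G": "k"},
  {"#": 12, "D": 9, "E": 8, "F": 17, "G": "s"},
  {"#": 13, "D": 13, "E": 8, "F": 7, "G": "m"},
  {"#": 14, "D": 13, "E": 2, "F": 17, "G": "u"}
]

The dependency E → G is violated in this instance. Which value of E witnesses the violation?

8

E=2: rows 1, 6, 8, 14 → G = u, u, u, u ✓
E=0: rows 2, 3 → G = j, j ✓
E=6: row 4 → G = t ✓
E=3: rows 5, 9, 10 → G = i, i, i ✓
E=9: row 7 → G = s ✓
E=4: row 11 → G = k ✓
E=8: rows 12, 13 → G takes values {s, m} — violation
The only E value with inconsistent G is E=8.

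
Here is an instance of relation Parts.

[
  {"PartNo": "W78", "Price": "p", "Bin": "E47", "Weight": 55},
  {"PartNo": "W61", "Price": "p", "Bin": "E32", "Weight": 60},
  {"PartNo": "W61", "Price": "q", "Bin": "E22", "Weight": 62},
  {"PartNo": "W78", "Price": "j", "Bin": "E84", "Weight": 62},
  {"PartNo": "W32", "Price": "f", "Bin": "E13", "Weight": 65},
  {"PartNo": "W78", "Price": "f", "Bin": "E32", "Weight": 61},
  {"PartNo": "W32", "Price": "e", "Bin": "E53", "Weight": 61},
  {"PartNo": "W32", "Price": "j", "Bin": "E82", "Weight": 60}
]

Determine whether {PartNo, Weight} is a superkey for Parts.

All 8 rows have distinct {PartNo, Weight} values, so {PartNo, Weight} → (all attributes) holds and {PartNo, Weight} is a superkey.

Yes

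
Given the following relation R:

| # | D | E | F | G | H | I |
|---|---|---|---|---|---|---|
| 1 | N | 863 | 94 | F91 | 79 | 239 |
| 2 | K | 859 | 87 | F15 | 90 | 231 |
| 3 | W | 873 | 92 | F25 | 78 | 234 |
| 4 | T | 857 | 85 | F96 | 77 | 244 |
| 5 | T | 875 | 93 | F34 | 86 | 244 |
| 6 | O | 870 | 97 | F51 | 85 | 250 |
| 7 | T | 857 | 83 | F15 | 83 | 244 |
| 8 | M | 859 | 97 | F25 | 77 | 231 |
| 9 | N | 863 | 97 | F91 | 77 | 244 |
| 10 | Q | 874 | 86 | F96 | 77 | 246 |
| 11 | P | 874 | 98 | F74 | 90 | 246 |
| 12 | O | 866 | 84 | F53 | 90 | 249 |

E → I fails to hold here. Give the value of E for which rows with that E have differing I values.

863

E=863: rows 1, 9 → I takes values {239, 244} — violation
E=859: rows 2, 8 → I = 231, 231 ✓
E=873: row 3 → I = 234 ✓
E=857: rows 4, 7 → I = 244, 244 ✓
E=875: row 5 → I = 244 ✓
E=870: row 6 → I = 250 ✓
E=874: rows 10, 11 → I = 246, 246 ✓
E=866: row 12 → I = 249 ✓
The only E value with inconsistent I is E=863.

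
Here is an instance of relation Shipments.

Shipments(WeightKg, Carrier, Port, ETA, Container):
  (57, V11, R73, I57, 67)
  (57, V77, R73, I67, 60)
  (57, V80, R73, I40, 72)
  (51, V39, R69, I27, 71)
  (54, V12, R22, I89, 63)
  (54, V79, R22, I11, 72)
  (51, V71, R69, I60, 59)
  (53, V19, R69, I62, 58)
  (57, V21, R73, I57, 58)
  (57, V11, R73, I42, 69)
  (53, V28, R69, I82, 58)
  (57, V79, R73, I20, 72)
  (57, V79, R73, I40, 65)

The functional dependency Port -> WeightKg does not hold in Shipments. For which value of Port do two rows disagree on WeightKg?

Port=R73: 7 rows → WeightKg = 57, 57, 57, 57, 57, 57, 57 ✓
Port=R69: 4 rows → WeightKg takes values {51, 53} — violation
Port=R22: 2 rows → WeightKg = 54, 54 ✓
The only Port value with inconsistent WeightKg is Port=R69.

R69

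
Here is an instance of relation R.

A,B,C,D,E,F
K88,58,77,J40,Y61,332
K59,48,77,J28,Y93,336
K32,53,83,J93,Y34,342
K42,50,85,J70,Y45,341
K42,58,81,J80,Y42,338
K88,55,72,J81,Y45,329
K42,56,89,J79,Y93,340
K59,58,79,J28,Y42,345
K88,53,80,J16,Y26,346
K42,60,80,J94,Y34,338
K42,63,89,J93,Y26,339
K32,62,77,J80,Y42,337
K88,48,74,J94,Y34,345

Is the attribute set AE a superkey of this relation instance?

All 13 rows have distinct AE values, so AE → (all attributes) holds and AE is a superkey.

Yes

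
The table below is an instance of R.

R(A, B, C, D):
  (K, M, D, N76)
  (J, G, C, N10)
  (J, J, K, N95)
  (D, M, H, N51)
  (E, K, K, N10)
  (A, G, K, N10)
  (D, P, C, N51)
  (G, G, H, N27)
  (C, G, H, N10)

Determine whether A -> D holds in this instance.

No

A=K: 1 row → D = N76 ✓
A=J: 2 rows → D takes values {N10, N95} — violation
A=D: 2 rows → D = N51, N51 ✓
A=E: 1 row → D = N10 ✓
A=A: 1 row → D = N10 ✓
A=G: 1 row → D = N27 ✓
A=C: 1 row → D = N10 ✓
Two rows agree on A but differ on D, so A -> D does not hold.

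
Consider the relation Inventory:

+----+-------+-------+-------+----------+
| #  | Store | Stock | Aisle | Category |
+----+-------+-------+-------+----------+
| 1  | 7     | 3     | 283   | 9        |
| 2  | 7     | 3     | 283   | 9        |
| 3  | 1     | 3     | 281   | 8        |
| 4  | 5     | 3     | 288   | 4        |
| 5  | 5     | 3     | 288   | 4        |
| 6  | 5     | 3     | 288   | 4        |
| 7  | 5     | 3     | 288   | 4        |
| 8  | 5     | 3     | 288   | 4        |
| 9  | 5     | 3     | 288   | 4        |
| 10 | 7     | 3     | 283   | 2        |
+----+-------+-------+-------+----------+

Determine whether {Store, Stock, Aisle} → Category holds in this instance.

No

(Store=7, Stock=3, Aisle=283): rows 1, 2, 10 → Category takes values {9, 2} — violation
(Store=1, Stock=3, Aisle=281): row 3 → Category = 8 ✓
(Store=5, Stock=3, Aisle=288): rows 4, 5, 6, 7, 8, 9 → Category = 4, 4, 4, 4, 4, 4 ✓
Two rows agree on {Store, Stock, Aisle} but differ on Category, so {Store, Stock, Aisle} → Category does not hold.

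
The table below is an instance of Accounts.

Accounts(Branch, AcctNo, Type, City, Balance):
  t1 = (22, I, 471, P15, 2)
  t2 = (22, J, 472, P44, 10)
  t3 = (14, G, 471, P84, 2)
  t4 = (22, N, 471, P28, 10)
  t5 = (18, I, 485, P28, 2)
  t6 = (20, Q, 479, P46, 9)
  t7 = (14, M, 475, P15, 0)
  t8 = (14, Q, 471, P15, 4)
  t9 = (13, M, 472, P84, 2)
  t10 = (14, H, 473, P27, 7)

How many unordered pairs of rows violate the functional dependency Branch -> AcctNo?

Branch=22: violating pairs (1,2), (1,4), (2,4) — 3 pairs.
Branch=14: violating pairs (3,7), (3,8), (3,10), (7,8), (7,10), (8,10) — 6 pairs.

9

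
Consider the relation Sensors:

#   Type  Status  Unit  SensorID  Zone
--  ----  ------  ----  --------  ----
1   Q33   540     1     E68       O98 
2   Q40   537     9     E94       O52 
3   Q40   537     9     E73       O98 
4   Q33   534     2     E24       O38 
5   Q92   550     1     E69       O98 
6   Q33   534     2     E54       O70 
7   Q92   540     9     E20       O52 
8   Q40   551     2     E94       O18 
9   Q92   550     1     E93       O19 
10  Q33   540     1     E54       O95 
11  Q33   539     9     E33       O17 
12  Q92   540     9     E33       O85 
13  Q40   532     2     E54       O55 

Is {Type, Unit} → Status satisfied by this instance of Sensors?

No

(Type=Q33, Unit=1): rows 1, 10 → Status = 540, 540 ✓
(Type=Q40, Unit=9): rows 2, 3 → Status = 537, 537 ✓
(Type=Q33, Unit=2): rows 4, 6 → Status = 534, 534 ✓
(Type=Q92, Unit=1): rows 5, 9 → Status = 550, 550 ✓
(Type=Q92, Unit=9): rows 7, 12 → Status = 540, 540 ✓
(Type=Q40, Unit=2): rows 8, 13 → Status takes values {551, 532} — violation
(Type=Q33, Unit=9): row 11 → Status = 539 ✓
Two rows agree on {Type, Unit} but differ on Status, so {Type, Unit} → Status does not hold.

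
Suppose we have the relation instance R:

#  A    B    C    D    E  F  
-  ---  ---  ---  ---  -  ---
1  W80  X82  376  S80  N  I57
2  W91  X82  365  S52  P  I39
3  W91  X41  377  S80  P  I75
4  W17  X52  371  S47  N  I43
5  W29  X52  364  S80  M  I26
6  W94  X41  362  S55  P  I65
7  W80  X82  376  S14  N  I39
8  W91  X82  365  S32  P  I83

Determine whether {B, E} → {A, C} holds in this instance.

No

(B=X82, E=N): rows 1, 7 → {A,C} = (W80, 376), (W80, 376) ✓
(B=X82, E=P): rows 2, 8 → {A,C} = (W91, 365), (W91, 365) ✓
(B=X41, E=P): rows 3, 6 → {A,C} takes values {(W91, 377), (W94, 362)} — violation
(B=X52, E=N): row 4 → {A,C} = (W17, 371) ✓
(B=X52, E=M): row 5 → {A,C} = (W29, 364) ✓
Two rows agree on {B, E} but differ on {A, C}, so {B, E} → {A, C} does not hold.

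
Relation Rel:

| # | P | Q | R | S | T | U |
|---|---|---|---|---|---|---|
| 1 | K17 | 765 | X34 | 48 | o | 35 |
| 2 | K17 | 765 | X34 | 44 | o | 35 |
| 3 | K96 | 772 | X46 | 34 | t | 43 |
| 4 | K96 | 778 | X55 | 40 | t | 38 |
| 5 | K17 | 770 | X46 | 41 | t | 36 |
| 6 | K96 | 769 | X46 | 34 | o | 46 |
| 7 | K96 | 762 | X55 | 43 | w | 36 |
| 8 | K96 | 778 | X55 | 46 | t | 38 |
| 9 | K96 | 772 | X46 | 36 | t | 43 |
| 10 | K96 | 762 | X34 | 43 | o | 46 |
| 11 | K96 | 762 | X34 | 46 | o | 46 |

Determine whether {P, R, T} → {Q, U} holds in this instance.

(P=K17, R=X34, T=o): rows 1, 2 → {Q,U} = (765, 35), (765, 35) ✓
(P=K96, R=X46, T=t): rows 3, 9 → {Q,U} = (772, 43), (772, 43) ✓
(P=K96, R=X55, T=t): rows 4, 8 → {Q,U} = (778, 38), (778, 38) ✓
(P=K17, R=X46, T=t): row 5 → {Q,U} = (770, 36) ✓
(P=K96, R=X46, T=o): row 6 → {Q,U} = (769, 46) ✓
(P=K96, R=X55, T=w): row 7 → {Q,U} = (762, 36) ✓
(P=K96, R=X34, T=o): rows 10, 11 → {Q,U} = (762, 46), (762, 46) ✓
Every {P, R, T} value is associated with a single {Q, U} value, so {P, R, T} → {Q, U} holds.

Yes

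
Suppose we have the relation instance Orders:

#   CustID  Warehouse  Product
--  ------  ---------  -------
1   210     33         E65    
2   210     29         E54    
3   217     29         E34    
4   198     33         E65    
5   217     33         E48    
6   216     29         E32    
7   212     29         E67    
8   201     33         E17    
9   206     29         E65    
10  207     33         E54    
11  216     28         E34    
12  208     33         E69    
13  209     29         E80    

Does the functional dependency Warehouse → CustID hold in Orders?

No

Warehouse=33: rows 1, 4, 5, 8, 10, 12 → CustID takes values {210, 198, 217, 201, 207, 208} — violation
Warehouse=29: rows 2, 3, 6, 7, 9, 13 → CustID takes values {210, 217, 216, 212, 206, 209} — violation
Warehouse=28: row 11 → CustID = 216 ✓
Two rows agree on Warehouse but differ on CustID, so Warehouse → CustID does not hold.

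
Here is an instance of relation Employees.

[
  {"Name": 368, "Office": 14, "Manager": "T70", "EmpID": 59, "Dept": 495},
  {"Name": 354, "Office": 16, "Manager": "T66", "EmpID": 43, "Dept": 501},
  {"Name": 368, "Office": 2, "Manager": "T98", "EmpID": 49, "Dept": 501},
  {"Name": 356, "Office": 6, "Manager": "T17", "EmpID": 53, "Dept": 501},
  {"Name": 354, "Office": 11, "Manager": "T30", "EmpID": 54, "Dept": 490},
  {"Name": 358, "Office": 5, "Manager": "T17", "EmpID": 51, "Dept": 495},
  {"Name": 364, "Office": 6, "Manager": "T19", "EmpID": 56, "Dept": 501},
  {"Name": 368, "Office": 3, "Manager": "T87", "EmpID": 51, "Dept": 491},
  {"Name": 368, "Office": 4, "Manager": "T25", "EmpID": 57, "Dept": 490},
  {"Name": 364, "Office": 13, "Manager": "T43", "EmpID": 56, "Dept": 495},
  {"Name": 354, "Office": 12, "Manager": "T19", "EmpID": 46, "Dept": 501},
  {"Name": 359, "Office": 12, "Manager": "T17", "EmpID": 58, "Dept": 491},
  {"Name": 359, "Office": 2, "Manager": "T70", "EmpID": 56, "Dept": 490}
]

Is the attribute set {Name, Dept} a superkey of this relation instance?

No

Two distinct rows share (Name=354, Dept=501), so {Name, Dept} does not determine every attribute — not a superkey.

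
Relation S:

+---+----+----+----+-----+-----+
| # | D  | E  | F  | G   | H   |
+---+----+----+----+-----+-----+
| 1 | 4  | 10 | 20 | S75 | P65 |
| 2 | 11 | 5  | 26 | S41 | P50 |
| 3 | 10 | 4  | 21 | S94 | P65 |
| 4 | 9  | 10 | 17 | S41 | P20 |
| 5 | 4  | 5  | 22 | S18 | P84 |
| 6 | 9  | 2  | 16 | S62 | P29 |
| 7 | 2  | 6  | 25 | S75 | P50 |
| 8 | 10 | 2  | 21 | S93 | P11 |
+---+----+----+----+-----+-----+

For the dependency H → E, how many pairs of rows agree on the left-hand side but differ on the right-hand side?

H=P65: violating pairs (1,3) — 1 pair.
H=P50: violating pairs (2,7) — 1 pair.

2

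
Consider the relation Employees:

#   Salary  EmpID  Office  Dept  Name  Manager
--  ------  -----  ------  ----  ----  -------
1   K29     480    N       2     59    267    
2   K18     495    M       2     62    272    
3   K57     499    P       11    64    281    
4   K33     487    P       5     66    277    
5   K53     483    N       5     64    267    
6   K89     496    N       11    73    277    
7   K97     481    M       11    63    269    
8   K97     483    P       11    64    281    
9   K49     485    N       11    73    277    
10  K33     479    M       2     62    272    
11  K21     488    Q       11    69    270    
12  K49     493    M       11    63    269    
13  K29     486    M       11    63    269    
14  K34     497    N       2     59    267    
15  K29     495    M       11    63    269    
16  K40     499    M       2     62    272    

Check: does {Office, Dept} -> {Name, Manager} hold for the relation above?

Yes

(Office=N, Dept=2): rows 1, 14 → {Name,Manager} = (59, 267), (59, 267) ✓
(Office=M, Dept=2): rows 2, 10, 16 → {Name,Manager} = (62, 272), (62, 272), (62, 272) ✓
(Office=P, Dept=11): rows 3, 8 → {Name,Manager} = (64, 281), (64, 281) ✓
(Office=P, Dept=5): row 4 → {Name,Manager} = (66, 277) ✓
(Office=N, Dept=5): row 5 → {Name,Manager} = (64, 267) ✓
(Office=N, Dept=11): rows 6, 9 → {Name,Manager} = (73, 277), (73, 277) ✓
(Office=M, Dept=11): rows 7, 12, 13, 15 → {Name,Manager} = (63, 269), (63, 269), (63, 269), (63, 269) ✓
(Office=Q, Dept=11): row 11 → {Name,Manager} = (69, 270) ✓
Every {Office, Dept} value is associated with a single {Name, Manager} value, so {Office, Dept} -> {Name, Manager} holds.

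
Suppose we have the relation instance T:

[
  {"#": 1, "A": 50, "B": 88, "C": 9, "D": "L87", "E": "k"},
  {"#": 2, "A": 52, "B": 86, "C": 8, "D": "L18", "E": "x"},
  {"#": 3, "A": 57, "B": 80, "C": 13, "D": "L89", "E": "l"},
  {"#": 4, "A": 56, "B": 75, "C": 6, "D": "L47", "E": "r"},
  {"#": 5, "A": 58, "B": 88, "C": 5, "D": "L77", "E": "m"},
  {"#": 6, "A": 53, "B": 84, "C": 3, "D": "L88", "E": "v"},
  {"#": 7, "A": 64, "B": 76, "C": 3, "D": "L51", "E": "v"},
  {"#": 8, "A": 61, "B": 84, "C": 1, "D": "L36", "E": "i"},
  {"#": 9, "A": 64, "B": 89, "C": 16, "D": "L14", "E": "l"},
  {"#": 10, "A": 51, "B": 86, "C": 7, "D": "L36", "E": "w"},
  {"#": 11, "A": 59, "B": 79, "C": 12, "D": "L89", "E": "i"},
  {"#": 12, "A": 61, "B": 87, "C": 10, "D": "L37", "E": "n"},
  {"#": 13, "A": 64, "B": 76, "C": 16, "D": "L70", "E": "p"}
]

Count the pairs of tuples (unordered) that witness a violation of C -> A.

C=3: violating pairs (6,7) — 1 pair.
C=16: all 2 rows agree on A — 0 pairs.

1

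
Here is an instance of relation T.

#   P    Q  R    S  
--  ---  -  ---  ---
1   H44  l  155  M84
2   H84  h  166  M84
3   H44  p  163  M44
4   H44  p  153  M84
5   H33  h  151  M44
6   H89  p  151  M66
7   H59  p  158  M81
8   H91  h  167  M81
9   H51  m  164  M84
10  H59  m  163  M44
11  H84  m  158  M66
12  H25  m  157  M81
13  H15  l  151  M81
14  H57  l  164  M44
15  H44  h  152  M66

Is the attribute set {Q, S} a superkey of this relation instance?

Yes

All 15 rows have distinct {Q, S} values, so {Q, S} → (all attributes) holds and {Q, S} is a superkey.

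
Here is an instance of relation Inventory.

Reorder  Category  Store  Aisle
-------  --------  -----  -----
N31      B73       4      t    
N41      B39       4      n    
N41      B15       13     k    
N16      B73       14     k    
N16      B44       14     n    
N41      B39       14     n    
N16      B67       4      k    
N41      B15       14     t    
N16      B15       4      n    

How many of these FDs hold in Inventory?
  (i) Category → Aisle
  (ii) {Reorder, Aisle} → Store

0

(i) Category → Aisle: Category=B73: 2 rows → Aisle takes values {t, k} — violation; Category=B15: 3 rows → Aisle takes values {k, t, n} — violation — fails.
(ii) {Reorder, Aisle} → Store: (Reorder=N41, Aisle=n): 2 rows → Store takes values {4, 14} — violation; (Reorder=N16, Aisle=k): 2 rows → Store takes values {14, 4} — violation; (Reorder=N16, Aisle=n): 2 rows → Store takes values {14, 4} — violation — fails.
None of the 2 dependencies hold.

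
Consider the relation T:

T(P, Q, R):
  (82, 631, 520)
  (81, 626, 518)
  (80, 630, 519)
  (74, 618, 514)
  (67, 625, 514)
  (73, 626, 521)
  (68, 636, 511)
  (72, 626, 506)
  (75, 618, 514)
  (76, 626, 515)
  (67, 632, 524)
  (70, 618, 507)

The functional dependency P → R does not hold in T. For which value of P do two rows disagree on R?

67

P=82: 1 row → R = 520 ✓
P=81: 1 row → R = 518 ✓
P=80: 1 row → R = 519 ✓
P=74: 1 row → R = 514 ✓
P=67: 2 rows → R takes values {514, 524} — violation
P=73: 1 row → R = 521 ✓
P=68: 1 row → R = 511 ✓
P=72: 1 row → R = 506 ✓
P=75: 1 row → R = 514 ✓
P=76: 1 row → R = 515 ✓
P=70: 1 row → R = 507 ✓
The only P value with inconsistent R is P=67.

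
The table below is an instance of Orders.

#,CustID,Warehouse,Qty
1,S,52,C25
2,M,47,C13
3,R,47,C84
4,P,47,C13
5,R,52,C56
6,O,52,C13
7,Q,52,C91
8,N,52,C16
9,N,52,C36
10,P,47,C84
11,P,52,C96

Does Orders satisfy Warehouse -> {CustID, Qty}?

No

Warehouse=52: rows 1, 5, 6, 7, 8, 9, 11 → {CustID,Qty} takes values {(S, C25), (R, C56), (O, C13), (Q, C91), (N, C16), (N, C36), (P, C96)} — violation
Warehouse=47: rows 2, 3, 4, 10 → {CustID,Qty} takes values {(M, C13), (R, C84), (P, C13), (P, C84)} — violation
Two rows agree on Warehouse but differ on {CustID, Qty}, so Warehouse -> {CustID, Qty} does not hold.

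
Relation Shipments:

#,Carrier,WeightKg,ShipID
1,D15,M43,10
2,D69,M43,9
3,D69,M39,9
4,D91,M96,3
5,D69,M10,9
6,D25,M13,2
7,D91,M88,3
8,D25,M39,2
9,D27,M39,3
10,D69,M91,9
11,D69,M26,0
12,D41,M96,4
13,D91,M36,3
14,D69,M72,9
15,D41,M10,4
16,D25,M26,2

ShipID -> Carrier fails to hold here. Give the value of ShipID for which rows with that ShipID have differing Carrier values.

3

ShipID=10: row 1 → Carrier = D15 ✓
ShipID=9: rows 2, 3, 5, 10, 14 → Carrier = D69, D69, D69, D69, D69 ✓
ShipID=3: rows 4, 7, 9, 13 → Carrier takes values {D91, D27} — violation
ShipID=2: rows 6, 8, 16 → Carrier = D25, D25, D25 ✓
ShipID=0: row 11 → Carrier = D69 ✓
ShipID=4: rows 12, 15 → Carrier = D41, D41 ✓
The only ShipID value with inconsistent Carrier is ShipID=3.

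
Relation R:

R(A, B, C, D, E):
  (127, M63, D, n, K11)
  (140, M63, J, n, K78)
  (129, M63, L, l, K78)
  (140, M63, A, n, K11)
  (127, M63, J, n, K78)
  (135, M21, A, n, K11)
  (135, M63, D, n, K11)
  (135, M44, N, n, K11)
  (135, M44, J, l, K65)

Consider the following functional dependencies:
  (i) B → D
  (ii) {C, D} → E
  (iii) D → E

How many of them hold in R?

(i) B → D: B=M63: 6 rows → D takes values {n, l} — violation; B=M44: 2 rows → D takes values {n, l} — violation — fails.
(ii) {C, D} → E: every LHS value maps to a single RHS value — holds.
(iii) D → E: D=n: 7 rows → E takes values {K11, K78} — violation; D=l: 2 rows → E takes values {K78, K65} — violation — fails.
1 of the 3 dependencies holds.

1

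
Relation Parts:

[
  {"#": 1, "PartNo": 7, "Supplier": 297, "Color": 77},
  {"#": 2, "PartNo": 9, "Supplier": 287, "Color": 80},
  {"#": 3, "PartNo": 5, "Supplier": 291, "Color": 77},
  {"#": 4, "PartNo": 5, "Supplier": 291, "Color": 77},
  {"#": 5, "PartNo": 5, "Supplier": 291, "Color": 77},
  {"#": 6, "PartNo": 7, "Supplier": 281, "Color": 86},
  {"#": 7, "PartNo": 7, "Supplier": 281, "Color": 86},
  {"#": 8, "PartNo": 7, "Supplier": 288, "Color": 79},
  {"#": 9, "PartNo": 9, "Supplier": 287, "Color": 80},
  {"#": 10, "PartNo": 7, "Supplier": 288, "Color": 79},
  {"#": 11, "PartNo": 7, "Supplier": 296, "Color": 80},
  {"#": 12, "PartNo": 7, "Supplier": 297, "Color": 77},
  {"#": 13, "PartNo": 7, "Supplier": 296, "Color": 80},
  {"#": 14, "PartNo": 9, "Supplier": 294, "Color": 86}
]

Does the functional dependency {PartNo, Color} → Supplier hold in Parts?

Yes

(PartNo=7, Color=77): rows 1, 12 → Supplier = 297, 297 ✓
(PartNo=9, Color=80): rows 2, 9 → Supplier = 287, 287 ✓
(PartNo=5, Color=77): rows 3, 4, 5 → Supplier = 291, 291, 291 ✓
(PartNo=7, Color=86): rows 6, 7 → Supplier = 281, 281 ✓
(PartNo=7, Color=79): rows 8, 10 → Supplier = 288, 288 ✓
(PartNo=7, Color=80): rows 11, 13 → Supplier = 296, 296 ✓
(PartNo=9, Color=86): row 14 → Supplier = 294 ✓
Every {PartNo, Color} value is associated with a single Supplier value, so {PartNo, Color} → Supplier holds.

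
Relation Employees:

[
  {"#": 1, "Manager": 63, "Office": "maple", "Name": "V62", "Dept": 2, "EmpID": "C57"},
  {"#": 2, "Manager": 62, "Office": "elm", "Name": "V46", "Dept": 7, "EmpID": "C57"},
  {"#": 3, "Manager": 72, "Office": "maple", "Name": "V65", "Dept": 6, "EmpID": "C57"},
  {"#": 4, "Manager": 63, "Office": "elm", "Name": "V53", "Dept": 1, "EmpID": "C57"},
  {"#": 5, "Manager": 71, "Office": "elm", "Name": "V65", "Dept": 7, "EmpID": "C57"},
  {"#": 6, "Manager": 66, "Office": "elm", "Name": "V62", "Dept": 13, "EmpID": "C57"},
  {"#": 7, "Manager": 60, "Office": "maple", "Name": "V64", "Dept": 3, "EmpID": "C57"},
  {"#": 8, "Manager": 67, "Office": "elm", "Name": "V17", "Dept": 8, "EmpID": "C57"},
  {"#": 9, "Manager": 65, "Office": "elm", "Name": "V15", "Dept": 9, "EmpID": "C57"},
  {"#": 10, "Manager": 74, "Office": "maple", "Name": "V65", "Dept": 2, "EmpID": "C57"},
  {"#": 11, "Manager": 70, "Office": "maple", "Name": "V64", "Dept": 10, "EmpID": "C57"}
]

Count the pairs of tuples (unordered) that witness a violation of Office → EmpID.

0

Office=maple: all 5 rows agree on EmpID — 0 pairs.
Office=elm: all 6 rows agree on EmpID — 0 pairs.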